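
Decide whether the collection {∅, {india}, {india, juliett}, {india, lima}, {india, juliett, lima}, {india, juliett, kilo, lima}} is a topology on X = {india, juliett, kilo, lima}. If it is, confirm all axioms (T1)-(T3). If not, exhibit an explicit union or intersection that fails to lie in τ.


τ IS a topology on X.

Axiom (T1): ∅ ∈ τ? Yes; X ∈ τ? Yes.
Axiom (T2/T3): check pairwise unions and intersections of members of τ.
All pairwise intersections and unions checked — each lies in τ. Therefore τ satisfies (T1), (T2), (T3): it IS a topology on X.


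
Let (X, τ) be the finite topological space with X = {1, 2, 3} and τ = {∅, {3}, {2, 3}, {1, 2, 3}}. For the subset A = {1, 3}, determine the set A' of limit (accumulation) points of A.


A' = {1, 2}

For each x ∈ X, list the open sets U ∈ τ with x ∈ U, then check whether U ∩ (A ∖ {x}) ≠ ∅ for every such U.
  x = 1: opens ∋ x are {1, 2, 3}; each meets A ∖ {1}, so x IS a limit point.
  x = 2: opens ∋ x are {2, 3}, {1, 2, 3}; each meets A ∖ {2}, so x IS a limit point.
  x = 3: open {3} ∋ x has {3} ∩ (A ∖ {3}) = ∅, so x is NOT a limit point.
Collecting: A' = {1, 2}.


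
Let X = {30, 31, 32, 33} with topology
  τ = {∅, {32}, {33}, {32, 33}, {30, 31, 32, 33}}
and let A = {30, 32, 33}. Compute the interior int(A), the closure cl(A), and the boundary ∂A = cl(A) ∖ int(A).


int(A) = {32, 33}, cl(A) = {30, 31, 32, 33}, ∂A = {30, 31}.

Closed sets in (X, τ) are complements of opens:
  closed(X, τ) = {∅, {30, 31}, {30, 31, 32}, {30, 31, 33}, {30, 31, 32, 33}}.
int(A) = ⋃ {U ∈ τ : U ⊆ A}. Opens contained in A: ∅, {32}, {33}, {32, 33}.
Taking the union of these: int(A) = {32, 33}.
cl(A) = ⋂ {C closed : A ⊆ C}. Closed sets containing A: {30, 31, 32, 33}.
Intersecting these: cl(A) = {30, 31, 32, 33}.
∂A = cl(A) ∖ int(A) = {30, 31, 32, 33} ∖ {32, 33} = {30, 31}.


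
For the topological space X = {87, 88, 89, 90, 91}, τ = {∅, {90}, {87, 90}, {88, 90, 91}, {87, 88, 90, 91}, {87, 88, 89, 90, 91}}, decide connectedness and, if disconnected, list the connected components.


(X, τ) is connected.

Find clopen sets (U ∈ τ with X ∖ U ∈ τ):
  U = ∅, X ∖ U = {87, 88, 89, 90, 91} — both open, so U is clopen.
  U = {87, 88, 89, 90, 91}, X ∖ U = ∅ — both open, so U is clopen.
Only trivial clopens (∅ and X) exist, so (X, τ) is connected.
Compute connected components by grouping points that agree on all clopens:
  component: {87, 88, 89, 90, 91}


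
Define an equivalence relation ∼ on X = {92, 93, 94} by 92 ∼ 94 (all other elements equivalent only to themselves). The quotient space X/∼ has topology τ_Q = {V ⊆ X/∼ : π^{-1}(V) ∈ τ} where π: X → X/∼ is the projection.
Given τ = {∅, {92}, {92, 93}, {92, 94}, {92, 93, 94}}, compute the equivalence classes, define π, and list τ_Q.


X/∼ = {[92=94], [93]}; |τ_Q| = 3.

Equivalence classes: [92=94], [93].
Quotient map π: X → X/∼ sends 92 ↦ [92=94], 93 ↦ [93], 94 ↦ [92=94].
For each subset V ⊆ X/∼, compute π^{-1}(V) ⊆ X and check whether π^{-1}(V) ∈ τ. V is open in τ_Q iff π^{-1}(V) ∈ τ.
  V = {}: π^{-1}(V) = ∅ ∈ τ ✓.
  V = {[92=94]}: π^{-1}(V) = {92, 94} ∈ τ ✓.
  V = {[93]}: π^{-1}(V) = {93} ∉ τ ✗.
  V = {[92=94], [93]}: π^{-1}(V) = {92, 93, 94} ∈ τ ✓.
Open sets in the quotient: τ_Q = {{}, {[92=94]}, {[92=94], [93]}} (3 elements).


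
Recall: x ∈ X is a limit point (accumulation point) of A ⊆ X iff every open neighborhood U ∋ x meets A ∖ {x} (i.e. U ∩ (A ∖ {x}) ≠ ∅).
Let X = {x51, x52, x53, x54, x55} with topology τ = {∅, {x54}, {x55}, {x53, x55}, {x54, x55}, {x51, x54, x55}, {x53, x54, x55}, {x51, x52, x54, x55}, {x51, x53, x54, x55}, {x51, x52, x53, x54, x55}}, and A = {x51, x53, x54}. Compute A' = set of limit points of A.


A' = {x51, x52}

For each x ∈ X, list the open sets U ∈ τ with x ∈ U, then check whether U ∩ (A ∖ {x}) ≠ ∅ for every such U.
  x = x51: opens ∋ x are {x51, x54, x55}, {x51, x52, x54, x55}, {x51, x53, x54, x55}, {x51, x52, x53, x54, x55}; each meets A ∖ {x51}, so x IS a limit point.
  x = x52: opens ∋ x are {x51, x52, x54, x55}, {x51, x52, x53, x54, x55}; each meets A ∖ {x52}, so x IS a limit point.
  x = x53: open {x53, x55} ∋ x has {x53, x55} ∩ (A ∖ {x53}) = ∅, so x is NOT a limit point.
  x = x54: open {x54} ∋ x has {x54} ∩ (A ∖ {x54}) = ∅, so x is NOT a limit point.
  x = x55: open {x55} ∋ x has {x55} ∩ (A ∖ {x55}) = ∅, so x is NOT a limit point.
Collecting: A' = {x51, x52}.


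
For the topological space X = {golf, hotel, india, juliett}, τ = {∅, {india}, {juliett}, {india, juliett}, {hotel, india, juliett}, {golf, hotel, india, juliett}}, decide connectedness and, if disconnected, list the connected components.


(X, τ) is connected.

Find clopen sets (U ∈ τ with X ∖ U ∈ τ):
  U = ∅, X ∖ U = {golf, hotel, india, juliett} — both open, so U is clopen.
  U = {golf, hotel, india, juliett}, X ∖ U = ∅ — both open, so U is clopen.
Only trivial clopens (∅ and X) exist, so (X, τ) is connected.
Compute connected components by grouping points that agree on all clopens:
  component: {golf, hotel, india, juliett}


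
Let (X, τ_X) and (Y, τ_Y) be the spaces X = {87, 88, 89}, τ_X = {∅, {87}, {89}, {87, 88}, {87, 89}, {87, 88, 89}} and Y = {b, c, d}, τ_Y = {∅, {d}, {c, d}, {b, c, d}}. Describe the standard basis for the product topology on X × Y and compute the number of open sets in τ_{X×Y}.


Basis B = {∅ × ∅, {87} × {d}, {89} × {d}, {87} × {c, d}, {87, 88} × {d}, {87, 89} × {d}, {89} × {c, d}, {87} × {b, c, d}, {87, 88, 89} × {d}, {89} × {b, c, d}, {87, 88} × {c, d}, {87, 89} × {c, d}, {87, 88} × {b, c, d}, {87, 89} × {b, c, d}, {87, 88, 89} × {c, d}, {87, 88, 89} × {b, c, d}}; |τ_{X×Y}| = 40.

Enumerate products U × V with U ∈ τ_X, V ∈ τ_Y (deduplicated):
  ∅ × ∅ = {} (∅)
  {87} × {d} = {(87,d)}
  {89} × {d} = {(89,d)}
  {87} × {c, d} = {(87,c), (87,d)}
  {87, 88} × {d} = {(87,d), (88,d)}
  {87, 89} × {d} = {(87,d), (89,d)}
  {89} × {c, d} = {(89,c), (89,d)}
  {87} × {b, c, d} = {(87,b), (87,c), (87,d)}
  {87, 88, 89} × {d} = {(87,d), (88,d), (89,d)}
  {89} × {b, c, d} = {(89,b), (89,c), (89,d)}
  {87, 88} × {c, d} = {(87,c), (87,d), (88,c), (88,d)}
  {87, 89} × {c, d} = {(87,c), (87,d), (89,c), (89,d)}
  {87, 88} × {b, c, d} = {(87,b), (87,c), (87,d), (88,b), (88,c), (88,d)}
  {87, 89} × {b, c, d} = {(87,b), (87,c), (87,d), (89,b), (89,c), (89,d)}
  {87, 88, 89} × {c, d} = {(87,c), (87,d), (88,c), (88,d), (89,c), (89,d)}
  {87, 88, 89} × {b, c, d} = {(87,b), (87,c), (87,d), (88,b), (88,c), (88,d), (89,b), (89,c), (89,d)}
These 16 distinct sets form the basis B.
Close under arbitrary unions to get τ_{X×Y}; counting gives |τ_{X×Y}| = 40.


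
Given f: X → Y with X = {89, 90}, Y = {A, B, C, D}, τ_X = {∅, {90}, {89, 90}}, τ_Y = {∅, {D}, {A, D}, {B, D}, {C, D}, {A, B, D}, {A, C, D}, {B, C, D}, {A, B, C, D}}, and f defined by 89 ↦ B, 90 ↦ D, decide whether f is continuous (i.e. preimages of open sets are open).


f IS continuous.

Compute f^{-1}(U) for each U ∈ τ_Y:
  U = ∅: f^{-1}(U) = ∅ ∈ τ_X ✓.
  U = {D}: f^{-1}(U) = {90} ∈ τ_X ✓.
  U = {A, D}: f^{-1}(U) = {90} ∈ τ_X ✓.
  U = {B, D}: f^{-1}(U) = {89, 90} ∈ τ_X ✓.
  U = {C, D}: f^{-1}(U) = {90} ∈ τ_X ✓.
  U = {A, B, D}: f^{-1}(U) = {89, 90} ∈ τ_X ✓.
  U = {A, C, D}: f^{-1}(U) = {90} ∈ τ_X ✓.
  U = {B, C, D}: f^{-1}(U) = {89, 90} ∈ τ_X ✓.
  U = {A, B, C, D}: f^{-1}(U) = {89, 90} ∈ τ_X ✓.
Every preimage lies in τ_X, so f IS continuous.


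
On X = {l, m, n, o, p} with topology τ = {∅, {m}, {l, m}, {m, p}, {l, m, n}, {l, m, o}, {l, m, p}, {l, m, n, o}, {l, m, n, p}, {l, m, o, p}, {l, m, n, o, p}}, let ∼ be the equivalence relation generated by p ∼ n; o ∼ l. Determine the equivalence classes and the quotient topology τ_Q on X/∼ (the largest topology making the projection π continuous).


X/∼ = {[l=o], [m], [n=p]}; |τ_Q| = 4.

Equivalence classes: [l=o], [m], [n=p].
Quotient map π: X → X/∼ sends l ↦ [l=o], m ↦ [m], n ↦ [n=p], o ↦ [l=o], p ↦ [n=p].
For each subset V ⊆ X/∼, compute π^{-1}(V) ⊆ X and check whether π^{-1}(V) ∈ τ. V is open in τ_Q iff π^{-1}(V) ∈ τ.
  V = {}: π^{-1}(V) = ∅ ∈ τ ✓.
  V = {[l=o]}: π^{-1}(V) = {l, o} ∉ τ ✗.
  V = {[m]}: π^{-1}(V) = {m} ∈ τ ✓.
  V = {[l=o], [m]}: π^{-1}(V) = {l, m, o} ∈ τ ✓.
  V = {[n=p]}: π^{-1}(V) = {n, p} ∉ τ ✗.
  V = {[l=o], [n=p]}: π^{-1}(V) = {l, n, o, p} ∉ τ ✗.
  V = {[m], [n=p]}: π^{-1}(V) = {m, n, p} ∉ τ ✗.
  V = {[l=o], [m], [n=p]}: π^{-1}(V) = {l, m, n, o, p} ∈ τ ✓.
Open sets in the quotient: τ_Q = {{}, {[m]}, {[l=o], [m]}, {[l=o], [m], [n=p]}} (4 elements).


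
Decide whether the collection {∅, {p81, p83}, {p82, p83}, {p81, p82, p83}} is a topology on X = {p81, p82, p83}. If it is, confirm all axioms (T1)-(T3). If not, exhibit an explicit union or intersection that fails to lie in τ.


τ is NOT a topology on X.

Axiom (T1): ∅ ∈ τ? Yes; X ∈ τ? Yes.
Axiom (T2/T3): check pairwise unions and intersections of members of τ.
Counterexample for (T3): {p81, p83} ∩ {p82, p83} = {p83} ∉ τ. Therefore τ is NOT a topology.


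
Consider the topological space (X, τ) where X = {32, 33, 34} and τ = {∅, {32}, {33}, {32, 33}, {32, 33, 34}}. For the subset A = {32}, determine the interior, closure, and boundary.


int(A) = {32}, cl(A) = {32, 34}, ∂A = {34}.

Closed sets in (X, τ) are complements of opens:
  closed(X, τ) = {∅, {34}, {32, 34}, {33, 34}, {32, 33, 34}}.
int(A) = ⋃ {U ∈ τ : U ⊆ A}. Opens contained in A: ∅, {32}.
Taking the union of these: int(A) = {32}.
cl(A) = ⋂ {C closed : A ⊆ C}. Closed sets containing A: {32, 34}, {32, 33, 34}.
Intersecting these: cl(A) = {32, 34}.
∂A = cl(A) ∖ int(A) = {32, 34} ∖ {32} = {34}.


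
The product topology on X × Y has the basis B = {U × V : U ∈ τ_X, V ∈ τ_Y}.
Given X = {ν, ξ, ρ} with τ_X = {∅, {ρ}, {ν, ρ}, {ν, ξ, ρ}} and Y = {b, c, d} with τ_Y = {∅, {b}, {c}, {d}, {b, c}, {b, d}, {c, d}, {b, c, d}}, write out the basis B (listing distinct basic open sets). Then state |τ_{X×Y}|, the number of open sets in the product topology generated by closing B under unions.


Basis B = {∅ × ∅, {ρ} × {b}, {ρ} × {c}, {ρ} × {d}, {ν, ρ} × {b}, {ν, ρ} × {c}, {ν, ρ} × {d}, {ρ} × {b, c}, {ρ} × {b, d}, {ρ} × {c, d}, {ν, ξ, ρ} × {b}, {ν, ξ, ρ} × {c}, {ν, ξ, ρ} × {d}, {ρ} × {b, c, d}, {ν, ρ} × {b, c}, {ν, ρ} × {b, d}, {ν, ρ} × {c, d}, {ν, ρ} × {b, c, d}, {ν, ξ, ρ} × {b, c}, {ν, ξ, ρ} × {b, d}, {ν, ξ, ρ} × {c, d}, {ν, ξ, ρ} × {b, c, d}}; |τ_{X×Y}| = 64.

Enumerate products U × V with U ∈ τ_X, V ∈ τ_Y (deduplicated):
  ∅ × ∅ = {} (∅)
  {ρ} × {b} = {(ρ,b)}
  {ρ} × {c} = {(ρ,c)}
  {ρ} × {d} = {(ρ,d)}
  {ν, ρ} × {b} = {(ν,b), (ρ,b)}
  {ν, ρ} × {c} = {(ν,c), (ρ,c)}
  {ν, ρ} × {d} = {(ν,d), (ρ,d)}
  {ρ} × {b, c} = {(ρ,b), (ρ,c)}
  {ρ} × {b, d} = {(ρ,b), (ρ,d)}
  {ρ} × {c, d} = {(ρ,c), (ρ,d)}
  {ν, ξ, ρ} × {b} = {(ν,b), (ξ,b), (ρ,b)}
  {ν, ξ, ρ} × {c} = {(ν,c), (ξ,c), (ρ,c)}
  {ν, ξ, ρ} × {d} = {(ν,d), (ξ,d), (ρ,d)}
  {ρ} × {b, c, d} = {(ρ,b), (ρ,c), (ρ,d)}
  {ν, ρ} × {b, c} = {(ν,b), (ν,c), (ρ,b), (ρ,c)}
  {ν, ρ} × {b, d} = {(ν,b), (ν,d), (ρ,b), (ρ,d)}
  {ν, ρ} × {c, d} = {(ν,c), (ν,d), (ρ,c), (ρ,d)}
  {ν, ρ} × {b, c, d} = {(ν,b), (ν,c), (ν,d), (ρ,b), (ρ,c), (ρ,d)}
  {ν, ξ, ρ} × {b, c} = {(ν,b), (ν,c), (ξ,b), (ξ,c), (ρ,b), (ρ,c)}
  {ν, ξ, ρ} × {b, d} = {(ν,b), (ν,d), (ξ,b), (ξ,d), (ρ,b), (ρ,d)}
  {ν, ξ, ρ} × {c, d} = {(ν,c), (ν,d), (ξ,c), (ξ,d), (ρ,c), (ρ,d)}
  {ν, ξ, ρ} × {b, c, d} = {(ν,b), (ν,c), (ν,d), (ξ,b), (ξ,c), (ξ,d), (ρ,b), (ρ,c), (ρ,d)}
These 22 distinct sets form the basis B.
Close under arbitrary unions to get τ_{X×Y}; counting gives |τ_{X×Y}| = 64.


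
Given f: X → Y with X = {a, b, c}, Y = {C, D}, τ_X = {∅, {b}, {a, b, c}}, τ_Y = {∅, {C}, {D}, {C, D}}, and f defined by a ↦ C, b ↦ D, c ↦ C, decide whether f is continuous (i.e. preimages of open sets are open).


f is NOT continuous.

Compute f^{-1}(U) for each U ∈ τ_Y:
  U = ∅: f^{-1}(U) = ∅ ∈ τ_X ✓.
  U = {C}: f^{-1}(U) = {a, c} ∉ τ_X ✗.
  U = {D}: f^{-1}(U) = {b} ∈ τ_X ✓.
  U = {C, D}: f^{-1}(U) = {a, b, c} ∈ τ_X ✓.
Found U = {C} with f^{-1}(U) = {a, c} not in τ_X. Therefore f is NOT continuous.


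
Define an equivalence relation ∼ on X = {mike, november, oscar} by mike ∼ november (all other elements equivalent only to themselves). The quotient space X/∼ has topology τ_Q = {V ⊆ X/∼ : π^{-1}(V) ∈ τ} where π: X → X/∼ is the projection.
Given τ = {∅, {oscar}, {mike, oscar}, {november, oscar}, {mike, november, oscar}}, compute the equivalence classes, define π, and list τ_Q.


X/∼ = {[mike=november], [oscar]}; |τ_Q| = 3.

Equivalence classes: [mike=november], [oscar].
Quotient map π: X → X/∼ sends mike ↦ [mike=november], november ↦ [mike=november], oscar ↦ [oscar].
For each subset V ⊆ X/∼, compute π^{-1}(V) ⊆ X and check whether π^{-1}(V) ∈ τ. V is open in τ_Q iff π^{-1}(V) ∈ τ.
  V = {}: π^{-1}(V) = ∅ ∈ τ ✓.
  V = {[mike=november]}: π^{-1}(V) = {mike, november} ∉ τ ✗.
  V = {[oscar]}: π^{-1}(V) = {oscar} ∈ τ ✓.
  V = {[mike=november], [oscar]}: π^{-1}(V) = {mike, november, oscar} ∈ τ ✓.
Open sets in the quotient: τ_Q = {{}, {[oscar]}, {[mike=november], [oscar]}} (3 elements).


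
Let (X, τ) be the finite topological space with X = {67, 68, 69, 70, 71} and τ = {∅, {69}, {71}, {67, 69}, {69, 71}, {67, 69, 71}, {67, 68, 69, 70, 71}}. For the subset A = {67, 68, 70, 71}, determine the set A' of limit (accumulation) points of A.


A' = {68, 70}

For each x ∈ X, list the open sets U ∈ τ with x ∈ U, then check whether U ∩ (A ∖ {x}) ≠ ∅ for every such U.
  x = 67: open {67, 69} ∋ x has {67, 69} ∩ (A ∖ {67}) = ∅, so x is NOT a limit point.
  x = 68: opens ∋ x are {67, 68, 69, 70, 71}; each meets A ∖ {68}, so x IS a limit point.
  x = 69: open {69} ∋ x has {69} ∩ (A ∖ {69}) = ∅, so x is NOT a limit point.
  x = 70: opens ∋ x are {67, 68, 69, 70, 71}; each meets A ∖ {70}, so x IS a limit point.
  x = 71: open {71} ∋ x has {71} ∩ (A ∖ {71}) = ∅, so x is NOT a limit point.
Collecting: A' = {68, 70}.


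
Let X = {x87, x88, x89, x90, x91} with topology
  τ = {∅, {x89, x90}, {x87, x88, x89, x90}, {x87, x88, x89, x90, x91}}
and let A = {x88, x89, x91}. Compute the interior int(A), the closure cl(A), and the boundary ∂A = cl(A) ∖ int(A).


int(A) = ∅, cl(A) = {x87, x88, x89, x90, x91}, ∂A = {x87, x88, x89, x90, x91}.

Closed sets in (X, τ) are complements of opens:
  closed(X, τ) = {∅, {x91}, {x87, x88, x91}, {x87, x88, x89, x90, x91}}.
int(A) = ⋃ {U ∈ τ : U ⊆ A}. Opens contained in A: ∅.
Taking the union of these: int(A) = ∅.
cl(A) = ⋂ {C closed : A ⊆ C}. Closed sets containing A: {x87, x88, x89, x90, x91}.
Intersecting these: cl(A) = {x87, x88, x89, x90, x91}.
∂A = cl(A) ∖ int(A) = {x87, x88, x89, x90, x91} ∖ ∅ = {x87, x88, x89, x90, x91}.


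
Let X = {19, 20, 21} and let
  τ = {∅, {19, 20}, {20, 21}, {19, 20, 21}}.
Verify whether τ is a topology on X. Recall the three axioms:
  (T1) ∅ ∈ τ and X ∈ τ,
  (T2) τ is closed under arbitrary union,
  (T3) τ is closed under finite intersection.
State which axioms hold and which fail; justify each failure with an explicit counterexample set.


τ is NOT a topology on X.

Axiom (T1): ∅ ∈ τ? Yes; X ∈ τ? Yes.
Axiom (T2/T3): check pairwise unions and intersections of members of τ.
Counterexample for (T3): {19, 20} ∩ {20, 21} = {20} ∉ τ. Therefore τ is NOT a topology.


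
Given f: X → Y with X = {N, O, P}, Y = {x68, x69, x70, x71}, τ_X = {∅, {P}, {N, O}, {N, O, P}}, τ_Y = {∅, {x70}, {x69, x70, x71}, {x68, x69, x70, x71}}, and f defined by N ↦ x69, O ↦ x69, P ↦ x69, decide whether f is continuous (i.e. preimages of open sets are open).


f IS continuous.

Compute f^{-1}(U) for each U ∈ τ_Y:
  U = ∅: f^{-1}(U) = ∅ ∈ τ_X ✓.
  U = {x70}: f^{-1}(U) = ∅ ∈ τ_X ✓.
  U = {x69, x70, x71}: f^{-1}(U) = {N, O, P} ∈ τ_X ✓.
  U = {x68, x69, x70, x71}: f^{-1}(U) = {N, O, P} ∈ τ_X ✓.
Every preimage lies in τ_X, so f IS continuous.


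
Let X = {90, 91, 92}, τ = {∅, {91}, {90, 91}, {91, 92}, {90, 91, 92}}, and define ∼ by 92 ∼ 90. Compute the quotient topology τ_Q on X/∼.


X/∼ = {[90=92], [91]}; |τ_Q| = 3.

Equivalence classes: [90=92], [91].
Quotient map π: X → X/∼ sends 90 ↦ [90=92], 91 ↦ [91], 92 ↦ [90=92].
For each subset V ⊆ X/∼, compute π^{-1}(V) ⊆ X and check whether π^{-1}(V) ∈ τ. V is open in τ_Q iff π^{-1}(V) ∈ τ.
  V = {}: π^{-1}(V) = ∅ ∈ τ ✓.
  V = {[90=92]}: π^{-1}(V) = {90, 92} ∉ τ ✗.
  V = {[91]}: π^{-1}(V) = {91} ∈ τ ✓.
  V = {[90=92], [91]}: π^{-1}(V) = {90, 91, 92} ∈ τ ✓.
Open sets in the quotient: τ_Q = {{}, {[91]}, {[90=92], [91]}} (3 elements).


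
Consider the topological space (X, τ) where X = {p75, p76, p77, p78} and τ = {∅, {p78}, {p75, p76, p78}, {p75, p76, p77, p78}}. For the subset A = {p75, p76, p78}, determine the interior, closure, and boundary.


int(A) = {p75, p76, p78}, cl(A) = {p75, p76, p77, p78}, ∂A = {p77}.

Closed sets in (X, τ) are complements of opens:
  closed(X, τ) = {∅, {p77}, {p75, p76, p77}, {p75, p76, p77, p78}}.
int(A) = ⋃ {U ∈ τ : U ⊆ A}. Opens contained in A: ∅, {p78}, {p75, p76, p78}.
Taking the union of these: int(A) = {p75, p76, p78}.
cl(A) = ⋂ {C closed : A ⊆ C}. Closed sets containing A: {p75, p76, p77, p78}.
Intersecting these: cl(A) = {p75, p76, p77, p78}.
∂A = cl(A) ∖ int(A) = {p75, p76, p77, p78} ∖ {p75, p76, p78} = {p77}.


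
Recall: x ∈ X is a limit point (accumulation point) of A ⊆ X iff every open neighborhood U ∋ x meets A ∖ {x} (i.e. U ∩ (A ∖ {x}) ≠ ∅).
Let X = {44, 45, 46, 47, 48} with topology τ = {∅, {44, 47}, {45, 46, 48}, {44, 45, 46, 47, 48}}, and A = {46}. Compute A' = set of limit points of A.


A' = {45, 48}

For each x ∈ X, list the open sets U ∈ τ with x ∈ U, then check whether U ∩ (A ∖ {x}) ≠ ∅ for every such U.
  x = 44: open {44, 47} ∋ x has {44, 47} ∩ (A ∖ {44}) = ∅, so x is NOT a limit point.
  x = 45: opens ∋ x are {45, 46, 48}, {44, 45, 46, 47, 48}; each meets A ∖ {45}, so x IS a limit point.
  x = 46: open {45, 46, 48} ∋ x has {45, 46, 48} ∩ (A ∖ {46}) = ∅, so x is NOT a limit point.
  x = 47: open {44, 47} ∋ x has {44, 47} ∩ (A ∖ {47}) = ∅, so x is NOT a limit point.
  x = 48: opens ∋ x are {45, 46, 48}, {44, 45, 46, 47, 48}; each meets A ∖ {48}, so x IS a limit point.
Collecting: A' = {45, 48}.


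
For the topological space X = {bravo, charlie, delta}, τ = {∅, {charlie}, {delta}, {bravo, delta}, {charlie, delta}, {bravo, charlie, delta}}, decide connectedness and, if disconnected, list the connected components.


(X, τ) is disconnected; components = [{charlie}, {bravo, delta}].

Find clopen sets (U ∈ τ with X ∖ U ∈ τ):
  U = ∅, X ∖ U = {bravo, charlie, delta} — both open, so U is clopen.
  U = {charlie}, X ∖ U = {bravo, delta} — both open, so U is clopen.
  U = {bravo, delta}, X ∖ U = {charlie} — both open, so U is clopen.
  U = {bravo, charlie, delta}, X ∖ U = ∅ — both open, so U is clopen.
Nontrivial clopen(s) exist: e.g. {bravo, delta}. So (X, τ) is disconnected.
Compute connected components by grouping points that agree on all clopens:
  component: {charlie}
  component: {bravo, delta}


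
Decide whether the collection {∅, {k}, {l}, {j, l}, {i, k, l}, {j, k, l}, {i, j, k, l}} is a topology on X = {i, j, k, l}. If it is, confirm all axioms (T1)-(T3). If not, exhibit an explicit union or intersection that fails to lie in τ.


τ is NOT a topology on X.

Axiom (T1): ∅ ∈ τ? Yes; X ∈ τ? Yes.
Axiom (T2/T3): check pairwise unions and intersections of members of τ.
Counterexample for (T2): {k} ∪ {l} = {k, l} ∉ τ. Therefore τ is NOT a topology.


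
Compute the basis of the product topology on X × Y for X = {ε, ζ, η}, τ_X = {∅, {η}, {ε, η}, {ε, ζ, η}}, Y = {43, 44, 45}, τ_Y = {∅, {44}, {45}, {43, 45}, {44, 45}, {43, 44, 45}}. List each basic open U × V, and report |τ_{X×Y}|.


Basis B = {∅ × ∅, {η} × {44}, {η} × {45}, {ε, η} × {44}, {ε, η} × {45}, {η} × {43, 45}, {η} × {44, 45}, {ε, ζ, η} × {44}, {ε, ζ, η} × {45}, {η} × {43, 44, 45}, {ε, η} × {43, 45}, {ε, η} × {44, 45}, {ε, η} × {43, 44, 45}, {ε, ζ, η} × {43, 45}, {ε, ζ, η} × {44, 45}, {ε, ζ, η} × {43, 44, 45}}; |τ_{X×Y}| = 40.

Enumerate products U × V with U ∈ τ_X, V ∈ τ_Y (deduplicated):
  ∅ × ∅ = {} (∅)
  {η} × {44} = {(η,44)}
  {η} × {45} = {(η,45)}
  {ε, η} × {44} = {(ε,44), (η,44)}
  {ε, η} × {45} = {(ε,45), (η,45)}
  {η} × {43, 45} = {(η,43), (η,45)}
  {η} × {44, 45} = {(η,44), (η,45)}
  {ε, ζ, η} × {44} = {(ε,44), (ζ,44), (η,44)}
  {ε, ζ, η} × {45} = {(ε,45), (ζ,45), (η,45)}
  {η} × {43, 44, 45} = {(η,43), (η,44), (η,45)}
  {ε, η} × {43, 45} = {(ε,43), (ε,45), (η,43), (η,45)}
  {ε, η} × {44, 45} = {(ε,44), (ε,45), (η,44), (η,45)}
  {ε, η} × {43, 44, 45} = {(ε,43), (ε,44), (ε,45), (η,43), (η,44), (η,45)}
  {ε, ζ, η} × {43, 45} = {(ε,43), (ε,45), (ζ,43), (ζ,45), (η,43), (η,45)}
  {ε, ζ, η} × {44, 45} = {(ε,44), (ε,45), (ζ,44), (ζ,45), (η,44), (η,45)}
  {ε, ζ, η} × {43, 44, 45} = {(ε,43), (ε,44), (ε,45), (ζ,43), (ζ,44), (ζ,45), (η,43), (η,44), (η,45)}
These 16 distinct sets form the basis B.
Close under arbitrary unions to get τ_{X×Y}; counting gives |τ_{X×Y}| = 40.


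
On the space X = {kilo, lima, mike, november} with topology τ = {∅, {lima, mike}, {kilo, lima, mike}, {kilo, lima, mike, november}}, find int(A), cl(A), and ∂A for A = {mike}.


int(A) = ∅, cl(A) = {kilo, lima, mike, november}, ∂A = {kilo, lima, mike, november}.

Closed sets in (X, τ) are complements of opens:
  closed(X, τ) = {∅, {november}, {kilo, november}, {kilo, lima, mike, november}}.
int(A) = ⋃ {U ∈ τ : U ⊆ A}. Opens contained in A: ∅.
Taking the union of these: int(A) = ∅.
cl(A) = ⋂ {C closed : A ⊆ C}. Closed sets containing A: {kilo, lima, mike, november}.
Intersecting these: cl(A) = {kilo, lima, mike, november}.
∂A = cl(A) ∖ int(A) = {kilo, lima, mike, november} ∖ ∅ = {kilo, lima, mike, november}.


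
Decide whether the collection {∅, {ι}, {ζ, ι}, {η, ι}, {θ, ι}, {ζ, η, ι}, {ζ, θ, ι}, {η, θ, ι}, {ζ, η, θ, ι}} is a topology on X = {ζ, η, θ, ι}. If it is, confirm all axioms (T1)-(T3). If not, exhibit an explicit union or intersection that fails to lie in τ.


τ IS a topology on X.

Axiom (T1): ∅ ∈ τ? Yes; X ∈ τ? Yes.
Axiom (T2/T3): check pairwise unions and intersections of members of τ.
All pairwise intersections and unions checked — each lies in τ. Therefore τ satisfies (T1), (T2), (T3): it IS a topology on X.


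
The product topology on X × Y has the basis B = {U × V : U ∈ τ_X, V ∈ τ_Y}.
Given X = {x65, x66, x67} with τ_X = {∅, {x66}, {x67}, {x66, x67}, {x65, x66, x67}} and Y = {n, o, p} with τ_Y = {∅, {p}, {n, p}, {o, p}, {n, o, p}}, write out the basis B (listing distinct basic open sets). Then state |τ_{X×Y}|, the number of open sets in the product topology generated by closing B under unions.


Basis B = {∅ × ∅, {x66} × {p}, {x67} × {p}, {x66} × {n, p}, {x66} × {o, p}, {x66, x67} × {p}, {x67} × {n, p}, {x67} × {o, p}, {x65, x66, x67} × {p}, {x66} × {n, o, p}, {x67} × {n, o, p}, {x66, x67} × {n, p}, {x66, x67} × {o, p}, {x65, x66, x67} × {n, p}, {x65, x66, x67} × {o, p}, {x66, x67} × {n, o, p}, {x65, x66, x67} × {n, o, p}}; |τ_{X×Y}| = 50.

Enumerate products U × V with U ∈ τ_X, V ∈ τ_Y (deduplicated):
  ∅ × ∅ = {} (∅)
  {x66} × {p} = {(x66,p)}
  {x67} × {p} = {(x67,p)}
  {x66} × {n, p} = {(x66,n), (x66,p)}
  {x66} × {o, p} = {(x66,o), (x66,p)}
  {x66, x67} × {p} = {(x66,p), (x67,p)}
  {x67} × {n, p} = {(x67,n), (x67,p)}
  {x67} × {o, p} = {(x67,o), (x67,p)}
  {x65, x66, x67} × {p} = {(x65,p), (x66,p), (x67,p)}
  {x66} × {n, o, p} = {(x66,n), (x66,o), (x66,p)}
  {x67} × {n, o, p} = {(x67,n), (x67,o), (x67,p)}
  {x66, x67} × {n, p} = {(x66,n), (x66,p), (x67,n), (x67,p)}
  {x66, x67} × {o, p} = {(x66,o), (x66,p), (x67,o), (x67,p)}
  {x65, x66, x67} × {n, p} = {(x65,n), (x65,p), (x66,n), (x66,p), (x67,n), (x67,p)}
  {x65, x66, x67} × {o, p} = {(x65,o), (x65,p), (x66,o), (x66,p), (x67,o), (x67,p)}
  {x66, x67} × {n, o, p} = {(x66,n), (x66,o), (x66,p), (x67,n), (x67,o), (x67,p)}
  {x65, x66, x67} × {n, o, p} = {(x65,n), (x65,o), (x65,p), (x66,n), (x66,o), (x66,p), (x67,n), (x67,o), (x67,p)}
These 17 distinct sets form the basis B.
Close under arbitrary unions to get τ_{X×Y}; counting gives |τ_{X×Y}| = 50.


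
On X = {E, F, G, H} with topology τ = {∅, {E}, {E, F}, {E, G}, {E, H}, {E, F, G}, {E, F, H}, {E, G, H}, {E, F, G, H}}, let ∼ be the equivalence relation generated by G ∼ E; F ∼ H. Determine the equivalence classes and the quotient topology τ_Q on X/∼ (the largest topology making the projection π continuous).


X/∼ = {[E=G], [F=H]}; |τ_Q| = 3.

Equivalence classes: [E=G], [F=H].
Quotient map π: X → X/∼ sends E ↦ [E=G], F ↦ [F=H], G ↦ [E=G], H ↦ [F=H].
For each subset V ⊆ X/∼, compute π^{-1}(V) ⊆ X and check whether π^{-1}(V) ∈ τ. V is open in τ_Q iff π^{-1}(V) ∈ τ.
  V = {}: π^{-1}(V) = ∅ ∈ τ ✓.
  V = {[E=G]}: π^{-1}(V) = {E, G} ∈ τ ✓.
  V = {[F=H]}: π^{-1}(V) = {F, H} ∉ τ ✗.
  V = {[E=G], [F=H]}: π^{-1}(V) = {E, F, G, H} ∈ τ ✓.
Open sets in the quotient: τ_Q = {{}, {[E=G]}, {[E=G], [F=H]}} (3 elements).


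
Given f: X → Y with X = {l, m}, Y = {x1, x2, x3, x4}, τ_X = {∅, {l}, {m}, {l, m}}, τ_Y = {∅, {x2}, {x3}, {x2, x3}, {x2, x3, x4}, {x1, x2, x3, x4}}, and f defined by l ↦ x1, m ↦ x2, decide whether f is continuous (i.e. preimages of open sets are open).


f IS continuous.

Compute f^{-1}(U) for each U ∈ τ_Y:
  U = ∅: f^{-1}(U) = ∅ ∈ τ_X ✓.
  U = {x2}: f^{-1}(U) = {m} ∈ τ_X ✓.
  U = {x3}: f^{-1}(U) = ∅ ∈ τ_X ✓.
  U = {x2, x3}: f^{-1}(U) = {m} ∈ τ_X ✓.
  U = {x2, x3, x4}: f^{-1}(U) = {m} ∈ τ_X ✓.
  U = {x1, x2, x3, x4}: f^{-1}(U) = {l, m} ∈ τ_X ✓.
Every preimage lies in τ_X, so f IS continuous.


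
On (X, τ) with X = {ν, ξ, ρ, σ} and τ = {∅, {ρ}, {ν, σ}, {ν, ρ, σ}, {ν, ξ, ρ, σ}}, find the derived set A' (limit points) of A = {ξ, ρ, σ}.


A' = {ν, ξ}

For each x ∈ X, list the open sets U ∈ τ with x ∈ U, then check whether U ∩ (A ∖ {x}) ≠ ∅ for every such U.
  x = ν: opens ∋ x are {ν, σ}, {ν, ρ, σ}, {ν, ξ, ρ, σ}; each meets A ∖ {ν}, so x IS a limit point.
  x = ξ: opens ∋ x are {ν, ξ, ρ, σ}; each meets A ∖ {ξ}, so x IS a limit point.
  x = ρ: open {ρ} ∋ x has {ρ} ∩ (A ∖ {ρ}) = ∅, so x is NOT a limit point.
  x = σ: open {ν, σ} ∋ x has {ν, σ} ∩ (A ∖ {σ}) = ∅, so x is NOT a limit point.
Collecting: A' = {ν, ξ}.


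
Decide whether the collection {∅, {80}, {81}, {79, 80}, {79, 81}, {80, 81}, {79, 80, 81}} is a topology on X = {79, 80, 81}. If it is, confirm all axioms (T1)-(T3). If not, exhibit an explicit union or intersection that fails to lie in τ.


τ is NOT a topology on X.

Axiom (T1): ∅ ∈ τ? Yes; X ∈ τ? Yes.
Axiom (T2/T3): check pairwise unions and intersections of members of τ.
Counterexample for (T3): {79, 80} ∩ {79, 81} = {79} ∉ τ. Therefore τ is NOT a topology.


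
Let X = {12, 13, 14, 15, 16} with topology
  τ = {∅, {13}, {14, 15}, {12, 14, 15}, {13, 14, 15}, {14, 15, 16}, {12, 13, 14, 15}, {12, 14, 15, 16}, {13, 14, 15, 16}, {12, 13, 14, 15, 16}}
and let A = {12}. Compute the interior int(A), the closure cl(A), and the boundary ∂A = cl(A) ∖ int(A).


int(A) = ∅, cl(A) = {12}, ∂A = {12}.

Closed sets in (X, τ) are complements of opens:
  closed(X, τ) = {∅, {12}, {13}, {16}, {12, 13}, {12, 16}, {13, 16}, {12, 13, 16}, {12, 14, 15, 16}, {12, 13, 14, 15, 16}}.
int(A) = ⋃ {U ∈ τ : U ⊆ A}. Opens contained in A: ∅.
Taking the union of these: int(A) = ∅.
cl(A) = ⋂ {C closed : A ⊆ C}. Closed sets containing A: {12}, {12, 13}, {12, 16}, {12, 13, 16}, {12, 14, 15, 16}, {12, 13, 14, 15, 16}.
Intersecting these: cl(A) = {12}.
∂A = cl(A) ∖ int(A) = {12} ∖ ∅ = {12}.


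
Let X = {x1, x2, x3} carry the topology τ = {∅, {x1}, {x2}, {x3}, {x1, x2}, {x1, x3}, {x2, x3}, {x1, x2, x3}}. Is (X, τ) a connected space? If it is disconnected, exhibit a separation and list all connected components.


(X, τ) is disconnected; components = [{x1}, {x2}, {x3}].

Find clopen sets (U ∈ τ with X ∖ U ∈ τ):
  U = ∅, X ∖ U = {x1, x2, x3} — both open, so U is clopen.
  U = {x1}, X ∖ U = {x2, x3} — both open, so U is clopen.
  U = {x2}, X ∖ U = {x1, x3} — both open, so U is clopen.
  U = {x3}, X ∖ U = {x1, x2} — both open, so U is clopen.
  U = {x1, x2}, X ∖ U = {x3} — both open, so U is clopen.
  U = {x1, x3}, X ∖ U = {x2} — both open, so U is clopen.
  U = {x2, x3}, X ∖ U = {x1} — both open, so U is clopen.
  U = {x1, x2, x3}, X ∖ U = ∅ — both open, so U is clopen.
Nontrivial clopen(s) exist: e.g. {x2, x3}. So (X, τ) is disconnected.
Compute connected components by grouping points that agree on all clopens:
  component: {x1}
  component: {x2}
  component: {x3}


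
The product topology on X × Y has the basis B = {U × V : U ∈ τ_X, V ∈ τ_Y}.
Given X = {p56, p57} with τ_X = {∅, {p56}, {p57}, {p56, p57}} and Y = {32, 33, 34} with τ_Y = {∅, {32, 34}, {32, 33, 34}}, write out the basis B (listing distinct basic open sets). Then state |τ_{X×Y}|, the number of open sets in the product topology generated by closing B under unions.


Basis B = {∅ × ∅, {p56} × {32, 34}, {p57} × {32, 34}, {p56} × {32, 33, 34}, {p57} × {32, 33, 34}, {p56, p57} × {32, 34}, {p56, p57} × {32, 33, 34}}; |τ_{X×Y}| = 9.

Enumerate products U × V with U ∈ τ_X, V ∈ τ_Y (deduplicated):
  ∅ × ∅ = {} (∅)
  {p56} × {32, 34} = {(p56,32), (p56,34)}
  {p57} × {32, 34} = {(p57,32), (p57,34)}
  {p56} × {32, 33, 34} = {(p56,32), (p56,33), (p56,34)}
  {p57} × {32, 33, 34} = {(p57,32), (p57,33), (p57,34)}
  {p56, p57} × {32, 34} = {(p56,32), (p56,34), (p57,32), (p57,34)}
  {p56, p57} × {32, 33, 34} = {(p56,32), (p56,33), (p56,34), (p57,32), (p57,33), (p57,34)}
These 7 distinct sets form the basis B.
Close under arbitrary unions to get τ_{X×Y}; counting gives |τ_{X×Y}| = 9.


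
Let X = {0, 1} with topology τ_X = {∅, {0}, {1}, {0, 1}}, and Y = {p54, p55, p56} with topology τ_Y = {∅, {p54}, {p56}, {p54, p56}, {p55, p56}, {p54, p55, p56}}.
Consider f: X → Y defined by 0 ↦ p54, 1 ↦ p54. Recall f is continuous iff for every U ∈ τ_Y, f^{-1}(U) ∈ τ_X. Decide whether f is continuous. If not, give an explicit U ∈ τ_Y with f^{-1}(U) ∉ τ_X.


f IS continuous.

Compute f^{-1}(U) for each U ∈ τ_Y:
  U = ∅: f^{-1}(U) = ∅ ∈ τ_X ✓.
  U = {p54}: f^{-1}(U) = {0, 1} ∈ τ_X ✓.
  U = {p56}: f^{-1}(U) = ∅ ∈ τ_X ✓.
  U = {p54, p56}: f^{-1}(U) = {0, 1} ∈ τ_X ✓.
  U = {p55, p56}: f^{-1}(U) = ∅ ∈ τ_X ✓.
  U = {p54, p55, p56}: f^{-1}(U) = {0, 1} ∈ τ_X ✓.
Every preimage lies in τ_X, so f IS continuous.


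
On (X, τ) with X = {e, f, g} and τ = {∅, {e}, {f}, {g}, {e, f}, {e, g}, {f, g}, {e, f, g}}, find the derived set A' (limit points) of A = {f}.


A' = ∅

For each x ∈ X, list the open sets U ∈ τ with x ∈ U, then check whether U ∩ (A ∖ {x}) ≠ ∅ for every such U.
  x = e: open {e} ∋ x has {e} ∩ (A ∖ {e}) = ∅, so x is NOT a limit point.
  x = f: open {f} ∋ x has {f} ∩ (A ∖ {f}) = ∅, so x is NOT a limit point.
  x = g: open {g} ∋ x has {g} ∩ (A ∖ {g}) = ∅, so x is NOT a limit point.
Collecting: A' = ∅.


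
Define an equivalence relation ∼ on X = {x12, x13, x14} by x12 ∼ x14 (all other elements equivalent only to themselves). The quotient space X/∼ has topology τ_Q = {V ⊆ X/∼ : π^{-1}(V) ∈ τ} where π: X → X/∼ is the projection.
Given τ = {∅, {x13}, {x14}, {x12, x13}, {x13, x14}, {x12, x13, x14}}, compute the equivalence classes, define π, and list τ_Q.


X/∼ = {[x12=x14], [x13]}; |τ_Q| = 3.

Equivalence classes: [x12=x14], [x13].
Quotient map π: X → X/∼ sends x12 ↦ [x12=x14], x13 ↦ [x13], x14 ↦ [x12=x14].
For each subset V ⊆ X/∼, compute π^{-1}(V) ⊆ X and check whether π^{-1}(V) ∈ τ. V is open in τ_Q iff π^{-1}(V) ∈ τ.
  V = {}: π^{-1}(V) = ∅ ∈ τ ✓.
  V = {[x12=x14]}: π^{-1}(V) = {x12, x14} ∉ τ ✗.
  V = {[x13]}: π^{-1}(V) = {x13} ∈ τ ✓.
  V = {[x12=x14], [x13]}: π^{-1}(V) = {x12, x13, x14} ∈ τ ✓.
Open sets in the quotient: τ_Q = {{}, {[x13]}, {[x12=x14], [x13]}} (3 elements).


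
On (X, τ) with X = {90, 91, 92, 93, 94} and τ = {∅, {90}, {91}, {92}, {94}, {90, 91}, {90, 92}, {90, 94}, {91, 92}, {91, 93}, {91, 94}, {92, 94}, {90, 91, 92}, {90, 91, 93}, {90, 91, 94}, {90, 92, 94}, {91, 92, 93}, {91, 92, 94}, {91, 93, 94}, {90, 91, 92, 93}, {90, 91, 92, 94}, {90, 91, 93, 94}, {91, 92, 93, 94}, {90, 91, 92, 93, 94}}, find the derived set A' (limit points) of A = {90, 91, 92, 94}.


A' = {93}

For each x ∈ X, list the open sets U ∈ τ with x ∈ U, then check whether U ∩ (A ∖ {x}) ≠ ∅ for every such U.
  x = 90: open {90} ∋ x has {90} ∩ (A ∖ {90}) = ∅, so x is NOT a limit point.
  x = 91: open {91} ∋ x has {91} ∩ (A ∖ {91}) = ∅, so x is NOT a limit point.
  x = 92: open {92} ∋ x has {92} ∩ (A ∖ {92}) = ∅, so x is NOT a limit point.
  x = 93: opens ∋ x are {91, 93}, {90, 91, 93}, {91, 92, 93}, {91, 93, 94}, {90, 91, 92, 93}, {90, 91, 93, 94}, {91, 92, 93, 94}, {90, 91, 92, 93, 94}; each meets A ∖ {93}, so x IS a limit point.
  x = 94: open {94} ∋ x has {94} ∩ (A ∖ {94}) = ∅, so x is NOT a limit point.
Collecting: A' = {93}.


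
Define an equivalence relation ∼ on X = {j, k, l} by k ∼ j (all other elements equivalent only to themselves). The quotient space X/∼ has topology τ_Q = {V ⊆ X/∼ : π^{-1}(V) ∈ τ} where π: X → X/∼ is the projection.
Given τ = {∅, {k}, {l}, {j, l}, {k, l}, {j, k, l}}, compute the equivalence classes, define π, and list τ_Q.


X/∼ = {[j=k], [l]}; |τ_Q| = 3.

Equivalence classes: [j=k], [l].
Quotient map π: X → X/∼ sends j ↦ [j=k], k ↦ [j=k], l ↦ [l].
For each subset V ⊆ X/∼, compute π^{-1}(V) ⊆ X and check whether π^{-1}(V) ∈ τ. V is open in τ_Q iff π^{-1}(V) ∈ τ.
  V = {}: π^{-1}(V) = ∅ ∈ τ ✓.
  V = {[j=k]}: π^{-1}(V) = {j, k} ∉ τ ✗.
  V = {[l]}: π^{-1}(V) = {l} ∈ τ ✓.
  V = {[j=k], [l]}: π^{-1}(V) = {j, k, l} ∈ τ ✓.
Open sets in the quotient: τ_Q = {{}, {[l]}, {[j=k], [l]}} (3 elements).


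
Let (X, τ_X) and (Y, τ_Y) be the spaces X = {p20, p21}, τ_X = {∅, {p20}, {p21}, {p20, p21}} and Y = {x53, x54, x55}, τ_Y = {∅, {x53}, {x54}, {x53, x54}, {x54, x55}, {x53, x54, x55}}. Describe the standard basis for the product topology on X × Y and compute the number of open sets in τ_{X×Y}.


Basis B = {∅ × ∅, {p20} × {x53}, {p20} × {x54}, {p21} × {x53}, {p21} × {x54}, {p20} × {x53, x54}, {p20, p21} × {x53}, {p20} × {x54, x55}, {p20, p21} × {x54}, {p21} × {x53, x54}, {p21} × {x54, x55}, {p20} × {x53, x54, x55}, {p21} × {x53, x54, x55}, {p20, p21} × {x53, x54}, {p20, p21} × {x54, x55}, {p20, p21} × {x53, x54, x55}}; |τ_{X×Y}| = 36.

Enumerate products U × V with U ∈ τ_X, V ∈ τ_Y (deduplicated):
  ∅ × ∅ = {} (∅)
  {p20} × {x53} = {(p20,x53)}
  {p20} × {x54} = {(p20,x54)}
  {p21} × {x53} = {(p21,x53)}
  {p21} × {x54} = {(p21,x54)}
  {p20} × {x53, x54} = {(p20,x53), (p20,x54)}
  {p20, p21} × {x53} = {(p20,x53), (p21,x53)}
  {p20} × {x54, x55} = {(p20,x54), (p20,x55)}
  {p20, p21} × {x54} = {(p20,x54), (p21,x54)}
  {p21} × {x53, x54} = {(p21,x53), (p21,x54)}
  {p21} × {x54, x55} = {(p21,x54), (p21,x55)}
  {p20} × {x53, x54, x55} = {(p20,x53), (p20,x54), (p20,x55)}
  {p21} × {x53, x54, x55} = {(p21,x53), (p21,x54), (p21,x55)}
  {p20, p21} × {x53, x54} = {(p20,x53), (p20,x54), (p21,x53), (p21,x54)}
  {p20, p21} × {x54, x55} = {(p20,x54), (p20,x55), (p21,x54), (p21,x55)}
  {p20, p21} × {x53, x54, x55} = {(p20,x53), (p20,x54), (p20,x55), (p21,x53), (p21,x54), (p21,x55)}
These 16 distinct sets form the basis B.
Close under arbitrary unions to get τ_{X×Y}; counting gives |τ_{X×Y}| = 36.


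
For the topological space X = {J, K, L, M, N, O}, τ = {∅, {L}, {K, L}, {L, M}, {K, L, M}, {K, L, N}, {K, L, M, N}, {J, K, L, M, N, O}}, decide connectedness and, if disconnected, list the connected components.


(X, τ) is connected.

Find clopen sets (U ∈ τ with X ∖ U ∈ τ):
  U = ∅, X ∖ U = {J, K, L, M, N, O} — both open, so U is clopen.
  U = {J, K, L, M, N, O}, X ∖ U = ∅ — both open, so U is clopen.
Only trivial clopens (∅ and X) exist, so (X, τ) is connected.
Compute connected components by grouping points that agree on all clopens:
  component: {J, K, L, M, N, O}


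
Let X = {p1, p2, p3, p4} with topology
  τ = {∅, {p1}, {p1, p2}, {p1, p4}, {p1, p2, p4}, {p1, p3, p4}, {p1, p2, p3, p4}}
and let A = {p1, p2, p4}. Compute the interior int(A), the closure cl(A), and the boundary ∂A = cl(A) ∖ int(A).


int(A) = {p1, p2, p4}, cl(A) = {p1, p2, p3, p4}, ∂A = {p3}.

Closed sets in (X, τ) are complements of opens:
  closed(X, τ) = {∅, {p2}, {p3}, {p2, p3}, {p3, p4}, {p2, p3, p4}, {p1, p2, p3, p4}}.
int(A) = ⋃ {U ∈ τ : U ⊆ A}. Opens contained in A: ∅, {p1}, {p1, p2}, {p1, p4}, {p1, p2, p4}.
Taking the union of these: int(A) = {p1, p2, p4}.
cl(A) = ⋂ {C closed : A ⊆ C}. Closed sets containing A: {p1, p2, p3, p4}.
Intersecting these: cl(A) = {p1, p2, p3, p4}.
∂A = cl(A) ∖ int(A) = {p1, p2, p3, p4} ∖ {p1, p2, p4} = {p3}.


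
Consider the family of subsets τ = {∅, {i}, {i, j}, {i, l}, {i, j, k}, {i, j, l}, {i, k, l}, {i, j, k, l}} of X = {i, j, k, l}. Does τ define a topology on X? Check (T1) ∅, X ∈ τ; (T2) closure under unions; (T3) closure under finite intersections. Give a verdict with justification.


τ is NOT a topology on X.

Axiom (T1): ∅ ∈ τ? Yes; X ∈ τ? Yes.
Axiom (T2/T3): check pairwise unions and intersections of members of τ.
Counterexample for (T3): {i, j, k} ∩ {i, k, l} = {i, k} ∉ τ. Therefore τ is NOT a topology.


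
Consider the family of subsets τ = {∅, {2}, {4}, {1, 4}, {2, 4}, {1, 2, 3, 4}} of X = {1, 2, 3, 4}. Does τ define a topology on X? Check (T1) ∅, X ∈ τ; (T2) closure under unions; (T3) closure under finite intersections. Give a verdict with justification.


τ is NOT a topology on X.

Axiom (T1): ∅ ∈ τ? Yes; X ∈ τ? Yes.
Axiom (T2/T3): check pairwise unions and intersections of members of τ.
Counterexample for (T2): {2} ∪ {1, 4} = {1, 2, 4} ∉ τ. Therefore τ is NOT a topology.


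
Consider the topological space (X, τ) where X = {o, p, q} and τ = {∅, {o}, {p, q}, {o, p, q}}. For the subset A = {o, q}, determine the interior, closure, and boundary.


int(A) = {o}, cl(A) = {o, p, q}, ∂A = {p, q}.

Closed sets in (X, τ) are complements of opens:
  closed(X, τ) = {∅, {o}, {p, q}, {o, p, q}}.
int(A) = ⋃ {U ∈ τ : U ⊆ A}. Opens contained in A: ∅, {o}.
Taking the union of these: int(A) = {o}.
cl(A) = ⋂ {C closed : A ⊆ C}. Closed sets containing A: {o, p, q}.
Intersecting these: cl(A) = {o, p, q}.
∂A = cl(A) ∖ int(A) = {o, p, q} ∖ {o} = {p, q}.


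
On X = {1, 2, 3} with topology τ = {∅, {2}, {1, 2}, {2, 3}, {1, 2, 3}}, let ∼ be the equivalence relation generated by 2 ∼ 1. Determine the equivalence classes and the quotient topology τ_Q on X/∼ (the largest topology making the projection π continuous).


X/∼ = {[1=2], [3]}; |τ_Q| = 3.

Equivalence classes: [1=2], [3].
Quotient map π: X → X/∼ sends 1 ↦ [1=2], 2 ↦ [1=2], 3 ↦ [3].
For each subset V ⊆ X/∼, compute π^{-1}(V) ⊆ X and check whether π^{-1}(V) ∈ τ. V is open in τ_Q iff π^{-1}(V) ∈ τ.
  V = {}: π^{-1}(V) = ∅ ∈ τ ✓.
  V = {[1=2]}: π^{-1}(V) = {1, 2} ∈ τ ✓.
  V = {[3]}: π^{-1}(V) = {3} ∉ τ ✗.
  V = {[1=2], [3]}: π^{-1}(V) = {1, 2, 3} ∈ τ ✓.
Open sets in the quotient: τ_Q = {{}, {[1=2]}, {[1=2], [3]}} (3 elements).
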